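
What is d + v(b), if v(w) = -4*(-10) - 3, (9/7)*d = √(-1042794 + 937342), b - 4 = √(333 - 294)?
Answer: 37 + 14*I*√26363/9 ≈ 37.0 + 252.57*I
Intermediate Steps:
b = 4 + √39 (b = 4 + √(333 - 294) = 4 + √39 ≈ 10.245)
d = 14*I*√26363/9 (d = 7*√(-1042794 + 937342)/9 = 7*√(-105452)/9 = 7*(2*I*√26363)/9 = 14*I*√26363/9 ≈ 252.57*I)
v(w) = 37 (v(w) = 40 - 3 = 37)
d + v(b) = 14*I*√26363/9 + 37 = 37 + 14*I*√26363/9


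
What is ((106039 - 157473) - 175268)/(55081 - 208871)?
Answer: 16193/10985 ≈ 1.4741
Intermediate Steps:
((106039 - 157473) - 175268)/(55081 - 208871) = (-51434 - 175268)/(-153790) = -226702*(-1/153790) = 16193/10985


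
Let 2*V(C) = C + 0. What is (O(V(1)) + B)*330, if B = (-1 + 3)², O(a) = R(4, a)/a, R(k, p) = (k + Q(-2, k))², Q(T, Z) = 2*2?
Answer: 43560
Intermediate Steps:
Q(T, Z) = 4
R(k, p) = (4 + k)² (R(k, p) = (k + 4)² = (4 + k)²)
V(C) = C/2 (V(C) = (C + 0)/2 = C/2)
O(a) = 64/a (O(a) = (4 + 4)²/a = 8²/a = 64/a)
B = 4 (B = 2² = 4)
(O(V(1)) + B)*330 = (64/(((½)*1)) + 4)*330 = (64/(½) + 4)*330 = (64*2 + 4)*330 = (128 + 4)*330 = 132*330 = 43560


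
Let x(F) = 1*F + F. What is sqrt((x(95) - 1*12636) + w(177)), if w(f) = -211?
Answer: I*sqrt(12657) ≈ 112.5*I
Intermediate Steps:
x(F) = 2*F (x(F) = F + F = 2*F)
sqrt((x(95) - 1*12636) + w(177)) = sqrt((2*95 - 1*12636) - 211) = sqrt((190 - 12636) - 211) = sqrt(-12446 - 211) = sqrt(-12657) = I*sqrt(12657)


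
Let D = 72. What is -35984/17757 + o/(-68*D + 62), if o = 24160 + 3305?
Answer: -661642661/85837338 ≈ -7.7081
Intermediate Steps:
o = 27465
-35984/17757 + o/(-68*D + 62) = -35984/17757 + 27465/(-68*72 + 62) = -35984*1/17757 + 27465/(-4896 + 62) = -35984/17757 + 27465/(-4834) = -35984/17757 + 27465*(-1/4834) = -35984/17757 - 27465/4834 = -661642661/85837338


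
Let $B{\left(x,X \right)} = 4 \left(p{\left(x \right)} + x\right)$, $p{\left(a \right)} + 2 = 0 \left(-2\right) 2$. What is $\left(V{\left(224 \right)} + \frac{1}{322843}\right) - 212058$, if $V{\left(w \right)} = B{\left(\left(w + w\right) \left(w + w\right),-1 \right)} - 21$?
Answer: $\frac{190712722548}{322843} \approx 5.9073 \cdot 10^{5}$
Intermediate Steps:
$p{\left(a \right)} = -2$ ($p{\left(a \right)} = -2 + 0 \left(-2\right) 2 = -2 + 0 \cdot 2 = -2 + 0 = -2$)
$B{\left(x,X \right)} = -8 + 4 x$ ($B{\left(x,X \right)} = 4 \left(-2 + x\right) = -8 + 4 x$)
$V{\left(w \right)} = -29 + 16 w^{2}$ ($V{\left(w \right)} = \left(-8 + 4 \left(w + w\right) \left(w + w\right)\right) - 21 = \left(-8 + 4 \cdot 2 w 2 w\right) - 21 = \left(-8 + 4 \cdot 4 w^{2}\right) - 21 = \left(-8 + 16 w^{2}\right) - 21 = -29 + 16 w^{2}$)
$\left(V{\left(224 \right)} + \frac{1}{322843}\right) - 212058 = \left(\left(-29 + 16 \cdot 224^{2}\right) + \frac{1}{322843}\right) - 212058 = \left(\left(-29 + 16 \cdot 50176\right) + \frac{1}{322843}\right) - 212058 = \left(\left(-29 + 802816\right) + \frac{1}{322843}\right) - 212058 = \left(802787 + \frac{1}{322843}\right) - 212058 = \frac{259174163442}{322843} - 212058 = \frac{190712722548}{322843}$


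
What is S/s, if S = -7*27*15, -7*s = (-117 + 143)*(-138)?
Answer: -6615/1196 ≈ -5.5309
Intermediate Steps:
s = 3588/7 (s = -(-117 + 143)*(-138)/7 = -26*(-138)/7 = -⅐*(-3588) = 3588/7 ≈ 512.57)
S = -2835 (S = -189*15 = -2835)
S/s = -2835/3588/7 = -2835*7/3588 = -6615/1196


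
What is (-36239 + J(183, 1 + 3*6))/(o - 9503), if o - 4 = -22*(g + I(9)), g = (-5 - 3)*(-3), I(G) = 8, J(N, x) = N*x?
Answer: 32762/10203 ≈ 3.2110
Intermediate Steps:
g = 24 (g = -8*(-3) = 24)
o = -700 (o = 4 - 22*(24 + 8) = 4 - 22*32 = 4 - 704 = -700)
(-36239 + J(183, 1 + 3*6))/(o - 9503) = (-36239 + 183*(1 + 3*6))/(-700 - 9503) = (-36239 + 183*(1 + 18))/(-10203) = (-36239 + 183*19)*(-1/10203) = (-36239 + 3477)*(-1/10203) = -32762*(-1/10203) = 32762/10203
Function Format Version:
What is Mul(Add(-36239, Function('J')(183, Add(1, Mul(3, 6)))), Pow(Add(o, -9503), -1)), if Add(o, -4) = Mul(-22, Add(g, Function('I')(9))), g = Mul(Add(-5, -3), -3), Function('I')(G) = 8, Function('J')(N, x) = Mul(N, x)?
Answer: Rational(32762, 10203) ≈ 3.2110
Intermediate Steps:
g = 24 (g = Mul(-8, -3) = 24)
o = -700 (o = Add(4, Mul(-22, Add(24, 8))) = Add(4, Mul(-22, 32)) = Add(4, -704) = -700)
Mul(Add(-36239, Function('J')(183, Add(1, Mul(3, 6)))), Pow(Add(o, -9503), -1)) = Mul(Add(-36239, Mul(183, Add(1, Mul(3, 6)))), Pow(Add(-700, -9503), -1)) = Mul(Add(-36239, Mul(183, Add(1, 18))), Pow(-10203, -1)) = Mul(Add(-36239, Mul(183, 19)), Rational(-1, 10203)) = Mul(Add(-36239, 3477), Rational(-1, 10203)) = Mul(-32762, Rational(-1, 10203)) = Rational(32762, 10203)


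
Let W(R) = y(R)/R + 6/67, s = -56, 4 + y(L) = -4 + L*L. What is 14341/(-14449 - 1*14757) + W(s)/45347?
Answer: -305764585293/621145702058 ≈ -0.49226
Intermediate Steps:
y(L) = -8 + L**2 (y(L) = -4 + (-4 + L*L) = -4 + (-4 + L**2) = -8 + L**2)
W(R) = 6/67 + (-8 + R**2)/R (W(R) = (-8 + R**2)/R + 6/67 = 6/67 + (-8 + R**2)/R)
14341/(-14449 - 1*14757) + W(s)/45347 = 14341/(-14449 - 1*14757) + (6/67 - 56 - 8/(-56))/45347 = 14341/(-14449 - 14757) + (6/67 - 56 - 8*(-1/56))*(1/45347) = 14341/(-29206) + (6/67 - 56 + 1/7)*(1/45347) = 14341*(-1/29206) - 26155/469*1/45347 = -14341/29206 - 26155/21267743 = -305764585293/621145702058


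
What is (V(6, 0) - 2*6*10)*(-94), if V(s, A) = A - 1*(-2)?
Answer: 11092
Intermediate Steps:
V(s, A) = 2 + A (V(s, A) = A + 2 = 2 + A)
(V(6, 0) - 2*6*10)*(-94) = ((2 + 0) - 2*6*10)*(-94) = (2 - 12*10)*(-94) = (2 - 120)*(-94) = -118*(-94) = 11092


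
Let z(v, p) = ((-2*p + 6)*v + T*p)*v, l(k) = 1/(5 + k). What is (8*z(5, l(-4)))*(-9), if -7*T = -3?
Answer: -51480/7 ≈ -7354.3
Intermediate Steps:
T = 3/7 (T = -⅐*(-3) = 3/7 ≈ 0.42857)
z(v, p) = v*(3*p/7 + v*(6 - 2*p)) (z(v, p) = ((-2*p + 6)*v + 3*p/7)*v = ((6 - 2*p)*v + 3*p/7)*v = (v*(6 - 2*p) + 3*p/7)*v = (3*p/7 + v*(6 - 2*p))*v = v*(3*p/7 + v*(6 - 2*p)))
(8*z(5, l(-4)))*(-9) = (8*((⅐)*5*(3/(5 - 4) + 42*5 - 14*5/(5 - 4))))*(-9) = (8*((⅐)*5*(3/1 + 210 - 14*5/1)))*(-9) = (8*((⅐)*5*(3*1 + 210 - 14*1*5)))*(-9) = (8*((⅐)*5*(3 + 210 - 70)))*(-9) = (8*((⅐)*5*143))*(-9) = (8*(715/7))*(-9) = (5720/7)*(-9) = -51480/7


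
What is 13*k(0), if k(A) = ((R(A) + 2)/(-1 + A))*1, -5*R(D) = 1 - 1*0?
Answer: -117/5 ≈ -23.400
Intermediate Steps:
R(D) = -⅕ (R(D) = -(1 - 1*0)/5 = -(1 + 0)/5 = -⅕*1 = -⅕)
k(A) = 9/(5*(-1 + A)) (k(A) = ((-⅕ + 2)/(-1 + A))*1 = (9/(5*(-1 + A)))*1 = 9/(5*(-1 + A)))
13*k(0) = 13*(9/(5*(-1 + 0))) = 13*((9/5)/(-1)) = 13*((9/5)*(-1)) = 13*(-9/5) = -117/5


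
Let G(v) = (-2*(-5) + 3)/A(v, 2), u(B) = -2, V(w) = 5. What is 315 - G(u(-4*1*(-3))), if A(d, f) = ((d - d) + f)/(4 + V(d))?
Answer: 513/2 ≈ 256.50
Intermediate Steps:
A(d, f) = f/9 (A(d, f) = ((d - d) + f)/(4 + 5) = (0 + f)/9 = f*(⅑) = f/9)
G(v) = 117/2 (G(v) = (-2*(-5) + 3)/(((⅑)*2)) = (10 + 3)/(2/9) = 13*(9/2) = 117/2)
315 - G(u(-4*1*(-3))) = 315 - 1*117/2 = 315 - 117/2 = 513/2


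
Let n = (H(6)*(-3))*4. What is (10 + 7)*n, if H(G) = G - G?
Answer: 0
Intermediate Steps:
H(G) = 0
n = 0 (n = (0*(-3))*4 = 0*4 = 0)
(10 + 7)*n = (10 + 7)*0 = 17*0 = 0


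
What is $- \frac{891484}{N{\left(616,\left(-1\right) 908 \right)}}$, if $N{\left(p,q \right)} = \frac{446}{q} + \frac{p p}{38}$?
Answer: $- \frac{7689940984}{86132275} \approx -89.281$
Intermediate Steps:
$N{\left(p,q \right)} = \frac{446}{q} + \frac{p^{2}}{38}$ ($N{\left(p,q \right)} = \frac{446}{q} + p^{2} \cdot \frac{1}{38} = \frac{446}{q} + \frac{p^{2}}{38}$)
$- \frac{891484}{N{\left(616,\left(-1\right) 908 \right)}} = - \frac{891484}{\frac{446}{\left(-1\right) 908} + \frac{616^{2}}{38}} = - \frac{891484}{\frac{446}{-908} + \frac{1}{38} \cdot 379456} = - \frac{891484}{446 \left(- \frac{1}{908}\right) + \frac{189728}{19}} = - \frac{891484}{- \frac{223}{454} + \frac{189728}{19}} = - \frac{891484}{\frac{86132275}{8626}} = \left(-891484\right) \frac{8626}{86132275} = - \frac{7689940984}{86132275}$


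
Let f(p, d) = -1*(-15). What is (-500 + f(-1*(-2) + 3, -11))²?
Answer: 235225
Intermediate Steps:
f(p, d) = 15
(-500 + f(-1*(-2) + 3, -11))² = (-500 + 15)² = (-485)² = 235225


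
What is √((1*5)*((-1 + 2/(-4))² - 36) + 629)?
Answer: √1841/2 ≈ 21.453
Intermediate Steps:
√((1*5)*((-1 + 2/(-4))² - 36) + 629) = √(5*((-1 + 2*(-¼))² - 36) + 629) = √(5*((-1 - ½)² - 36) + 629) = √(5*((-3/2)² - 36) + 629) = √(5*(9/4 - 36) + 629) = √(5*(-135/4) + 629) = √(-675/4 + 629) = √(1841/4) = √1841/2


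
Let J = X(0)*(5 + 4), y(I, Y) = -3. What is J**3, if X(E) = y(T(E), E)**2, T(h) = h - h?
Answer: 531441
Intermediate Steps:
T(h) = 0
X(E) = 9 (X(E) = (-3)**2 = 9)
J = 81 (J = 9*(5 + 4) = 9*9 = 81)
J**3 = 81**3 = 531441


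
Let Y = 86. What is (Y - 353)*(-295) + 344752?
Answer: 423517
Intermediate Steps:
(Y - 353)*(-295) + 344752 = (86 - 353)*(-295) + 344752 = -267*(-295) + 344752 = 78765 + 344752 = 423517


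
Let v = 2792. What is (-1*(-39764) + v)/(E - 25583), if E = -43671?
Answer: -21278/34627 ≈ -0.61449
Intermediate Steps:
(-1*(-39764) + v)/(E - 25583) = (-1*(-39764) + 2792)/(-43671 - 25583) = (39764 + 2792)/(-69254) = 42556*(-1/69254) = -21278/34627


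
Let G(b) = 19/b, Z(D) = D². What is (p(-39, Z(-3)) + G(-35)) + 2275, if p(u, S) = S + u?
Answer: 78556/35 ≈ 2244.5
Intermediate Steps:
(p(-39, Z(-3)) + G(-35)) + 2275 = (((-3)² - 39) + 19/(-35)) + 2275 = ((9 - 39) + 19*(-1/35)) + 2275 = (-30 - 19/35) + 2275 = -1069/35 + 2275 = 78556/35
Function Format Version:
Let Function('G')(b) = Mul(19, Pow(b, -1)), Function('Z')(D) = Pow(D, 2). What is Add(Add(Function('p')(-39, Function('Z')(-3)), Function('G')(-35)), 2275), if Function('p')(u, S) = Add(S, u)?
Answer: Rational(78556, 35) ≈ 2244.5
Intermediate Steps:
Add(Add(Function('p')(-39, Function('Z')(-3)), Function('G')(-35)), 2275) = Add(Add(Add(Pow(-3, 2), -39), Mul(19, Pow(-35, -1))), 2275) = Add(Add(Add(9, -39), Mul(19, Rational(-1, 35))), 2275) = Add(Add(-30, Rational(-19, 35)), 2275) = Add(Rational(-1069, 35), 2275) = Rational(78556, 35)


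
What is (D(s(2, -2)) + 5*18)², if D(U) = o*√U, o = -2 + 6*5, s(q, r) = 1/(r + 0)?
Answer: 7708 + 2520*I*√2 ≈ 7708.0 + 3563.8*I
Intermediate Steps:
s(q, r) = 1/r
o = 28 (o = -2 + 30 = 28)
D(U) = 28*√U
(D(s(2, -2)) + 5*18)² = (28*√(1/(-2)) + 5*18)² = (28*√(-½) + 90)² = (28*(I*√2/2) + 90)² = (14*I*√2 + 90)² = (90 + 14*I*√2)²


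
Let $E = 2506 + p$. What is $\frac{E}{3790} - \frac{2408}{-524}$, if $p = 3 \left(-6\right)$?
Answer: $\frac{1303754}{248245} \approx 5.2519$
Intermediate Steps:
$p = -18$
$E = 2488$ ($E = 2506 - 18 = 2488$)
$\frac{E}{3790} - \frac{2408}{-524} = \frac{2488}{3790} - \frac{2408}{-524} = 2488 \cdot \frac{1}{3790} - - \frac{602}{131} = \frac{1244}{1895} + \frac{602}{131} = \frac{1303754}{248245}$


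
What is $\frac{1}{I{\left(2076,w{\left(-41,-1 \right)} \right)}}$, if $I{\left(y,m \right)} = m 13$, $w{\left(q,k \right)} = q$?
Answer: $- \frac{1}{533} \approx -0.0018762$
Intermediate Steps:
$I{\left(y,m \right)} = 13 m$
$\frac{1}{I{\left(2076,w{\left(-41,-1 \right)} \right)}} = \frac{1}{13 \left(-41\right)} = \frac{1}{-533} = - \frac{1}{533}$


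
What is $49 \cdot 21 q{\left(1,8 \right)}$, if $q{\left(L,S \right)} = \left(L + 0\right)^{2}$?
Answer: $1029$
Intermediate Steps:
$q{\left(L,S \right)} = L^{2}$
$49 \cdot 21 q{\left(1,8 \right)} = 49 \cdot 21 \cdot 1^{2} = 1029 \cdot 1 = 1029$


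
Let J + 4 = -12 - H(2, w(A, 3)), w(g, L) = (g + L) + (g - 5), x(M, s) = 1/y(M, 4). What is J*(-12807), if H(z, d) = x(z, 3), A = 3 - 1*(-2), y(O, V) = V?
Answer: 832455/4 ≈ 2.0811e+5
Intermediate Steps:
A = 5 (A = 3 + 2 = 5)
x(M, s) = 1/4
w(g, L) = -5 + L + 2*g (w(g, L) = (L + g) + (-5 + g) = -5 + L + 2*g)
H(z, d) = 1/4
J = -65/4 (J = -4 + (-12 - 1*1/4) = -4 + (-12 - 1/4) = -4 - 49/4 = -65/4 ≈ -16.250)
J*(-12807) = -65/4*(-12807) = 832455/4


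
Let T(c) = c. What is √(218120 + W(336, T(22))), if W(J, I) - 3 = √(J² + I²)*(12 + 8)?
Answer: √(218123 + 40*√28345) ≈ 474.19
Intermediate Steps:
W(J, I) = 3 + 20*√(I² + J²) (W(J, I) = 3 + √(J² + I²)*(12 + 8) = 3 + √(I² + J²)*20 = 3 + 20*√(I² + J²))
√(218120 + W(336, T(22))) = √(218120 + (3 + 20*√(22² + 336²))) = √(218120 + (3 + 20*√(484 + 112896))) = √(218120 + (3 + 20*√113380)) = √(218120 + (3 + 20*(2*√28345))) = √(218120 + (3 + 40*√28345)) = √(218123 + 40*√28345)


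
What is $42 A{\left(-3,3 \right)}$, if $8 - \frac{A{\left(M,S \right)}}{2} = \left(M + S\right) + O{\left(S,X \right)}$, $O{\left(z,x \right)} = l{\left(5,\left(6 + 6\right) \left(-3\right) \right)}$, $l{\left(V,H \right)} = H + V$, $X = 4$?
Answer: $3276$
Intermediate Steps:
$O{\left(z,x \right)} = -31$ ($O{\left(z,x \right)} = \left(6 + 6\right) \left(-3\right) + 5 = 12 \left(-3\right) + 5 = -36 + 5 = -31$)
$A{\left(M,S \right)} = 78 - 2 M - 2 S$ ($A{\left(M,S \right)} = 16 - 2 \left(\left(M + S\right) - 31\right) = 16 - 2 \left(-31 + M + S\right) = 16 - \left(-62 + 2 M + 2 S\right) = 78 - 2 M - 2 S$)
$42 A{\left(-3,3 \right)} = 42 \left(78 - -6 - 6\right) = 42 \left(78 + 6 - 6\right) = 42 \cdot 78 = 3276$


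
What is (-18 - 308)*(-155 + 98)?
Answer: 18582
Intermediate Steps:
(-18 - 308)*(-155 + 98) = -326*(-57) = 18582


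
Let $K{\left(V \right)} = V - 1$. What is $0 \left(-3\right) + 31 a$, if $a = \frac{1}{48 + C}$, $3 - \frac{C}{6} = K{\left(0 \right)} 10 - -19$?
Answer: $\frac{31}{12} \approx 2.5833$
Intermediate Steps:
$K{\left(V \right)} = -1 + V$ ($K{\left(V \right)} = V - 1 = -1 + V$)
$C = -36$ ($C = 18 - 6 \left(\left(-1 + 0\right) 10 - -19\right) = 18 - 6 \left(\left(-1\right) 10 + 19\right) = 18 - 6 \left(-10 + 19\right) = 18 - 54 = -36$)
$a = \frac{1}{12}$ ($a = \frac{1}{48 - 36} = \frac{1}{12} \approx 0.083333$)
$0 \left(-3\right) + 31 a = 0 \left(-3\right) + 31 \cdot \frac{1}{12} = 0 + \frac{31}{12} = \frac{31}{12}$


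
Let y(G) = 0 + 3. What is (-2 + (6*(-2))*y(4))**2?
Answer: 1444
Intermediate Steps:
y(G) = 3
(-2 + (6*(-2))*y(4))**2 = (-2 + (6*(-2))*3)**2 = (-2 - 12*3)**2 = (-2 - 36)**2 = (-38)**2 = 1444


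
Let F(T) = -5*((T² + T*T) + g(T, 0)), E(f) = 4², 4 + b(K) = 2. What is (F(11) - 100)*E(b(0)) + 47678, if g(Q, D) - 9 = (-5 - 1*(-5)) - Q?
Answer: 26878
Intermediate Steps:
b(K) = -2 (b(K) = -4 + 2 = -2)
g(Q, D) = 9 - Q (g(Q, D) = 9 + ((-5 - 1*(-5)) - Q) = 9 + ((-5 + 5) - Q) = 9 + (0 - Q) = 9 - Q)
E(f) = 16
F(T) = -45 - 10*T² + 5*T (F(T) = -5*((T² + T*T) + (9 - T)) = -5*((T² + T²) + (9 - T)) = -5*(2*T² + (9 - T)) = -5*(9 - T + 2*T²) = -45 - 10*T² + 5*T)
(F(11) - 100)*E(b(0)) + 47678 = ((-45 - 10*11² + 5*11) - 100)*16 + 47678 = ((-45 - 10*121 + 55) - 100)*16 + 47678 = ((-45 - 1210 + 55) - 100)*16 + 47678 = (-1200 - 100)*16 + 47678 = -1300*16 + 47678 = -20800 + 47678 = 26878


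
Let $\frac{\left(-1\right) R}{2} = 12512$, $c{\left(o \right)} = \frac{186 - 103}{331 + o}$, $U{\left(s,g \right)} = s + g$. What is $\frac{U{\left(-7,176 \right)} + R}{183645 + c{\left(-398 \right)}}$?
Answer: $- \frac{1665285}{12304132} \approx -0.13534$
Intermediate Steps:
$U{\left(s,g \right)} = g + s$
$c{\left(o \right)} = \frac{83}{331 + o}$
$R = -25024$ ($R = \left(-2\right) 12512 = -25024$)
$\frac{U{\left(-7,176 \right)} + R}{183645 + c{\left(-398 \right)}} = \frac{\left(176 - 7\right) - 25024}{183645 + \frac{83}{331 - 398}} = \frac{169 - 25024}{183645 + \frac{83}{-67}} = - \frac{24855}{183645 + 83 \left(- \frac{1}{67}\right)} = - \frac{24855}{183645 - \frac{83}{67}} = - \frac{24855}{\frac{12304132}{67}} = \left(-24855\right) \frac{67}{12304132} = - \frac{1665285}{12304132}$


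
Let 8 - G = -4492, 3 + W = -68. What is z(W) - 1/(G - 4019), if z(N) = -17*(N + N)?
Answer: 1161133/481 ≈ 2414.0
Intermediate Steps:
W = -71 (W = -3 - 68 = -71)
G = 4500 (G = 8 - 1*(-4492) = 8 + 4492 = 4500)
z(N) = -34*N
z(W) - 1/(G - 4019) = -34*(-71) - 1/(4500 - 4019) = 2414 - 1/481 = 1161133/481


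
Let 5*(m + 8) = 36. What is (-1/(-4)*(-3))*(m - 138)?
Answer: 1041/10 ≈ 104.10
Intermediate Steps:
m = -⅘ (m = -8 + (⅕)*36 = -8 + 36/5 = -⅘ ≈ -0.80000)
(-1/(-4)*(-3))*(m - 138) = (-1/(-4)*(-3))*(-⅘ - 138) = (-1*(-¼)*(-3))*(-694/5) = ((¼)*(-3))*(-694/5) = -¾*(-694/5) = 1041/10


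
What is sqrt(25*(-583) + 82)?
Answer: I*sqrt(14493) ≈ 120.39*I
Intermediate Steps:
sqrt(25*(-583) + 82) = sqrt(-14575 + 82) = sqrt(-14493) = I*sqrt(14493)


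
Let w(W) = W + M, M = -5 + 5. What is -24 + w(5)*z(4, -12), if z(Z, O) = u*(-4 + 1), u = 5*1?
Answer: -99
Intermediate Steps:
M = 0
u = 5
w(W) = W (w(W) = W + 0 = W)
z(Z, O) = -15 (z(Z, O) = 5*(-4 + 1) = 5*(-3) = -15)
-24 + w(5)*z(4, -12) = -24 + 5*(-15) = -24 - 75 = -99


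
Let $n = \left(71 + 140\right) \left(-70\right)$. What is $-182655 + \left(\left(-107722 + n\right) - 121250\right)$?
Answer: $-426397$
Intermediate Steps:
$n = -14770$ ($n = 211 \left(-70\right) = -14770$)
$-182655 + \left(\left(-107722 + n\right) - 121250\right) = -182655 - 243742 = -426397$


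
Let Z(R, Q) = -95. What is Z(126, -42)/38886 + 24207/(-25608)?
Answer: -157291027/165965448 ≈ -0.94773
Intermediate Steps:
Z(126, -42)/38886 + 24207/(-25608) = -95/38886 + 24207/(-25608) = -95*1/38886 + 24207*(-1/25608) = -95/38886 - 8069/8536 = -157291027/165965448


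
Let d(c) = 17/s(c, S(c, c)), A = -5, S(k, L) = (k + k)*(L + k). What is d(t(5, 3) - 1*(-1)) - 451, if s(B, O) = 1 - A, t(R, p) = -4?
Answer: -2689/6 ≈ -448.17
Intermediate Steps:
S(k, L) = 2*k*(L + k) (S(k, L) = (2*k)*(L + k) = 2*k*(L + k))
s(B, O) = 6 (s(B, O) = 1 - 1*(-5) = 1 + 5 = 6)
d(c) = 17/6
d(t(5, 3) - 1*(-1)) - 451 = 17/6 - 451 = -2689/6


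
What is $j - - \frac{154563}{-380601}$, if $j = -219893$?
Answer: $- \frac{27897216752}{126867} \approx -2.1989 \cdot 10^{5}$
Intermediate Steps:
$j - - \frac{154563}{-380601} = -219893 - - \frac{154563}{-380601} = -219893 - \left(-154563\right) \left(- \frac{1}{380601}\right) = -219893 - \frac{51521}{126867} = - \frac{27897216752}{126867}$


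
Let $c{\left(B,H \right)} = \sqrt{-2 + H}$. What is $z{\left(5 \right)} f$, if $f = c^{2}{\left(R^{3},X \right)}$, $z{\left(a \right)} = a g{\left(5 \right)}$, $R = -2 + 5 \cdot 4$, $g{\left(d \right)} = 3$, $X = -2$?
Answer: $-60$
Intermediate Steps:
$R = 18$ ($R = -2 + 20 = 18$)
$z{\left(a \right)} = 3 a$ ($z{\left(a \right)} = a 3 = 3 a$)
$f = -4$ ($f = \left(\sqrt{-2 - 2}\right)^{2} = \left(\sqrt{-4}\right)^{2} = \left(2 i\right)^{2} = -4$)
$z{\left(5 \right)} f = 3 \cdot 5 \left(-4\right) = 15 \left(-4\right) = -60$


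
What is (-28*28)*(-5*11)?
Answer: 43120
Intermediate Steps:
(-28*28)*(-5*11) = -784*(-55) = 43120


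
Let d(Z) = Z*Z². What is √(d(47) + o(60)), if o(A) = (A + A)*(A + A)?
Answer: √118223 ≈ 343.84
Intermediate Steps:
d(Z) = Z³
o(A) = 4*A² (o(A) = (2*A)*(2*A) = 4*A²)
√(d(47) + o(60)) = √(47³ + 4*60²) = √(103823 + 4*3600) = √(103823 + 14400) = √118223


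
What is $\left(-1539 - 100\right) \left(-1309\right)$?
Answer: $2145451$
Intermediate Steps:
$\left(-1539 - 100\right) \left(-1309\right) = \left(-1639\right) \left(-1309\right) = 2145451$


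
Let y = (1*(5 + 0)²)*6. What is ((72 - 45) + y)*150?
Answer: 26550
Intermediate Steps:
y = 150 (y = (1*5²)*6 = (1*25)*6 = 25*6 = 150)
((72 - 45) + y)*150 = ((72 - 45) + 150)*150 = (27 + 150)*150 = 177*150 = 26550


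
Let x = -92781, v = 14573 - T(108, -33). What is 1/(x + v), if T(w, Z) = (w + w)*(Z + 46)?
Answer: -1/81016 ≈ -1.2343e-5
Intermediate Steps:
T(w, Z) = 2*w*(46 + Z) (T(w, Z) = (2*w)*(46 + Z) = 2*w*(46 + Z))
v = 11765 (v = 14573 - 2*108*(46 - 33) = 14573 - 2*108*13 = 14573 - 1*2808 = 14573 - 2808 = 11765)
1/(x + v) = 1/(-92781 + 11765) = 1/(-81016) = -1/81016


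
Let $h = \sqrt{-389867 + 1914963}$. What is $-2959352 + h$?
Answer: $-2959352 + 2 \sqrt{381274} \approx -2.9581 \cdot 10^{6}$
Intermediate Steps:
$h = 2 \sqrt{381274}$ ($h = \sqrt{1525096} = 2 \sqrt{381274} \approx 1234.9$)
$-2959352 + h = -2959352 + 2 \sqrt{381274}$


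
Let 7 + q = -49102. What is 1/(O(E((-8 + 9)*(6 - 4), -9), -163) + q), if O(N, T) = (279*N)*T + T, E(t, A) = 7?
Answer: -1/367611 ≈ -2.7203e-6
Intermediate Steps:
O(N, T) = T + 279*N*T (O(N, T) = 279*N*T + T = T + 279*N*T)
q = -49109 (q = -7 - 49102 = -49109)
1/(O(E((-8 + 9)*(6 - 4), -9), -163) + q) = 1/(-163*(1 + 279*7) - 49109) = 1/(-163*(1 + 1953) - 49109) = 1/(-163*1954 - 49109) = 1/(-318502 - 49109) = 1/(-367611) = -1/367611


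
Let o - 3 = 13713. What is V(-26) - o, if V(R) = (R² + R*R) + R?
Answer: -12390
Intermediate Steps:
o = 13716 (o = 3 + 13713 = 13716)
V(R) = R + 2*R² (V(R) = (R² + R²) + R = 2*R² + R = R + 2*R²)
V(-26) - o = -26*(1 + 2*(-26)) - 1*13716 = -26*(1 - 52) - 13716 = -26*(-51) - 13716 = 1326 - 13716 = -12390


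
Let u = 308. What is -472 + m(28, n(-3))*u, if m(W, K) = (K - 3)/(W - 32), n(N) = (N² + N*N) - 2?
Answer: -1473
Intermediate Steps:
n(N) = -2 + 2*N² (n(N) = (N² + N²) - 2 = 2*N² - 2 = -2 + 2*N²)
m(W, K) = (-3 + K)/(-32 + W)
-472 + m(28, n(-3))*u = -472 + ((-3 + (-2 + 2*(-3)²))/(-32 + 28))*308 = -472 + ((-3 + (-2 + 2*9))/(-4))*308 = -472 - (-3 + (-2 + 18))/4*308 = -472 - (-3 + 16)/4*308 = -472 - ¼*13*308 = -472 - 13/4*308 = -472 - 1001 = -1473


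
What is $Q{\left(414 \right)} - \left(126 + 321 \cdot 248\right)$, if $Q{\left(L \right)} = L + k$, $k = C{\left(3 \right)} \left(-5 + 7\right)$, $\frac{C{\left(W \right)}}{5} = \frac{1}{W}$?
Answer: $- \frac{237950}{3} \approx -79317.0$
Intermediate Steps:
$C{\left(W \right)} = \frac{5}{W}$
$k = \frac{10}{3}$ ($k = \frac{5}{3} \left(-5 + 7\right) = 5 \cdot \frac{1}{3} \cdot 2 = \frac{5}{3} \cdot 2 = \frac{10}{3} \approx 3.3333$)
$Q{\left(L \right)} = \frac{10}{3} + L$ ($Q{\left(L \right)} = L + \frac{10}{3} = \frac{10}{3} + L$)
$Q{\left(414 \right)} - \left(126 + 321 \cdot 248\right) = \left(\frac{10}{3} + 414\right) - \left(126 + 321 \cdot 248\right) = \frac{1252}{3} - \left(126 + 79608\right) = \frac{1252}{3} - 79734 = - \frac{237950}{3}$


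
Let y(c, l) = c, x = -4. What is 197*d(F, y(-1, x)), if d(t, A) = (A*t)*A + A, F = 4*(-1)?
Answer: -985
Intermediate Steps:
F = -4
d(t, A) = A + t*A² (d(t, A) = t*A² + A = A + t*A²)
197*d(F, y(-1, x)) = 197*(-(1 - 1*(-4))) = 197*(-(1 + 4)) = 197*(-1*5) = 197*(-5) = -985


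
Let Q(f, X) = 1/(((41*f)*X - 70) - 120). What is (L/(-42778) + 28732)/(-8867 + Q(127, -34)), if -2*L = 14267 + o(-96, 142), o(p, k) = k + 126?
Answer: -108915889512789/33612400200353 ≈ -3.2403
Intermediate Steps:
o(p, k) = 126 + k
Q(f, X) = 1/(-190 + 41*X*f) (Q(f, X) = 1/((41*X*f - 70) - 120) = 1/((-70 + 41*X*f) - 120) = 1/(-190 + 41*X*f))
L = -14535/2 (L = -(14267 + (126 + 142))/2 = -(14267 + 268)/2 = -½*14535 = -14535/2 ≈ -7267.5)
(L/(-42778) + 28732)/(-8867 + Q(127, -34)) = (-14535/2/(-42778) + 28732)/(-8867 + 1/(-190 + 41*(-34)*127)) = (-14535/2*(-1/42778) + 28732)/(-8867 + 1/(-190 - 177038)) = (14535/85556 + 28732)/(-8867 + 1/(-177228)) = 2458209527/(85556*(-8867 - 1/177228)) = 2458209527/(85556*(-1571480677/177228)) = (2458209527/85556)*(-177228/1571480677) = -108915889512789/33612400200353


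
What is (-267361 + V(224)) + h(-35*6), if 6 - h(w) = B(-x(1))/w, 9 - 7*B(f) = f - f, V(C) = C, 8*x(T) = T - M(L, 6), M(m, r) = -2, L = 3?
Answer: -130894187/490 ≈ -2.6713e+5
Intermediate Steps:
x(T) = 1/4 + T/8 (x(T) = (T - 1*(-2))/8 = (T + 2)/8 = (2 + T)/8 = 1/4 + T/8)
B(f) = 9/7 (B(f) = 9/7 - (f - f)/7 = 9/7 - 1/7*0 = 9/7 + 0 = 9/7)
h(w) = 6 - 9/(7*w)
(-267361 + V(224)) + h(-35*6) = (-267361 + 224) + (6 - 9/(7*((-35*6)))) = -267137 + (6 - 9/7/(-210)) = -267137 + (6 - 9/7*(-1/210)) = -267137 + (6 + 3/490) = -267137 + 2943/490 = -130894187/490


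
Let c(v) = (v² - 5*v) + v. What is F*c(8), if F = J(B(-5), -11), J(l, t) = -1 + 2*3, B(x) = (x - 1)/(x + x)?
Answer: 160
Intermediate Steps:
B(x) = (-1 + x)/(2*x) (B(x) = (-1 + x)/((2*x)) = (-1 + x)*(1/(2*x)) = (-1 + x)/(2*x))
J(l, t) = 5 (J(l, t) = -1 + 6 = 5)
c(v) = v² - 4*v
F = 5
F*c(8) = 5*(8*(-4 + 8)) = 5*(8*4) = 5*32 = 160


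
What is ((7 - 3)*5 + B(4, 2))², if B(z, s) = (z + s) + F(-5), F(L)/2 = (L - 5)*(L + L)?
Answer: 51076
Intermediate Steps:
F(L) = 4*L*(-5 + L) (F(L) = 2*((L - 5)*(L + L)) = 2*((-5 + L)*(2*L)) = 2*(2*L*(-5 + L)) = 4*L*(-5 + L))
B(z, s) = 200 + s + z (B(z, s) = (z + s) + 4*(-5)*(-5 - 5) = (s + z) + 4*(-5)*(-10) = (s + z) + 200 = 200 + s + z)
((7 - 3)*5 + B(4, 2))² = ((7 - 3)*5 + (200 + 2 + 4))² = (4*5 + 206)² = (20 + 206)² = 226² = 51076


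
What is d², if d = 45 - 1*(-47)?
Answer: 8464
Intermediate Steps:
d = 92 (d = 45 + 47 = 92)
d² = 92² = 8464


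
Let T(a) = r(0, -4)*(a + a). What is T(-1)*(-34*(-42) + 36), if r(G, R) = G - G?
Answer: 0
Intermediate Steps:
r(G, R) = 0
T(a) = 0 (T(a) = 0*(a + a) = 0*(2*a) = 0)
T(-1)*(-34*(-42) + 36) = 0*(-34*(-42) + 36) = 0*(1428 + 36) = 0*1464 = 0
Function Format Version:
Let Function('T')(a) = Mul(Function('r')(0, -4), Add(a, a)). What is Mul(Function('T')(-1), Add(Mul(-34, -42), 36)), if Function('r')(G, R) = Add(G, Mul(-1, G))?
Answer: 0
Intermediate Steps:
Function('r')(G, R) = 0
Function('T')(a) = 0 (Function('T')(a) = Mul(0, Add(a, a)) = Mul(0, Mul(2, a)) = 0)
Mul(Function('T')(-1), Add(Mul(-34, -42), 36)) = Mul(0, Add(Mul(-34, -42), 36)) = Mul(0, Add(1428, 36)) = Mul(0, 1464) = 0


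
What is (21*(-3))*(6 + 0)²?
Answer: -2268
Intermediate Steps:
(21*(-3))*(6 + 0)² = -63*6² = -63*36 = -2268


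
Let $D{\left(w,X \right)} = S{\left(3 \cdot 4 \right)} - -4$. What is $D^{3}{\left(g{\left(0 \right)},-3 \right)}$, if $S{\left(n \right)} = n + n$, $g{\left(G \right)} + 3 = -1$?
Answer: $21952$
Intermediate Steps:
$g{\left(G \right)} = -4$ ($g{\left(G \right)} = -3 - 1 = -4$)
$S{\left(n \right)} = 2 n$
$D{\left(w,X \right)} = 28$ ($D{\left(w,X \right)} = 2 \cdot 3 \cdot 4 - -4 = 2 \cdot 12 + 4 = 24 + 4 = 28$)
$D^{3}{\left(g{\left(0 \right)},-3 \right)} = 28^{3} = 21952$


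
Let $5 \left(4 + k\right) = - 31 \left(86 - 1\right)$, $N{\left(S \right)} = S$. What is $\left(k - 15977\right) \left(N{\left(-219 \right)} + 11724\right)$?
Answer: $-189924540$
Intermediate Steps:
$k = -531$ ($k = -4 + \frac{\left(-31\right) \left(86 - 1\right)}{5} = -4 + \frac{\left(-31\right) 85}{5} = -4 + \frac{1}{5} \left(-2635\right) = -4 - 527 = -531$)
$\left(k - 15977\right) \left(N{\left(-219 \right)} + 11724\right) = \left(-531 - 15977\right) \left(-219 + 11724\right) = \left(-16508\right) 11505 = -189924540$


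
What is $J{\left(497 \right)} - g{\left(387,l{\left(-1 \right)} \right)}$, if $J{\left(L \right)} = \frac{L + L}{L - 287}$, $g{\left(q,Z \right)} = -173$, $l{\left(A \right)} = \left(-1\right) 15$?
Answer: $\frac{2666}{15} \approx 177.73$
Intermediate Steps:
$l{\left(A \right)} = -15$
$J{\left(L \right)} = \frac{2 L}{-287 + L}$
$J{\left(497 \right)} - g{\left(387,l{\left(-1 \right)} \right)} = 2 \cdot 497 \frac{1}{-287 + 497} - -173 = 2 \cdot 497 \cdot \frac{1}{210} + 173 = \frac{71}{15} + 173 = \frac{2666}{15}$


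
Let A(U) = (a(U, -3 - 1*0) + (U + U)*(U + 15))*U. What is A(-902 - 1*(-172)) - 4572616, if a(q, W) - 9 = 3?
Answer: -766628376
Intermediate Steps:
a(q, W) = 12 (a(q, W) = 9 + 3 = 12)
A(U) = U*(12 + 2*U*(15 + U)) (A(U) = (12 + (U + U)*(U + 15))*U = (12 + (2*U)*(15 + U))*U = (12 + 2*U*(15 + U))*U = U*(12 + 2*U*(15 + U)))
A(-902 - 1*(-172)) - 4572616 = 2*(-902 - 1*(-172))*(6 + (-902 - 1*(-172))² + 15*(-902 - 1*(-172))) - 4572616 = 2*(-902 + 172)*(6 + (-902 + 172)² + 15*(-902 + 172)) - 4572616 = 2*(-730)*(6 + (-730)² + 15*(-730)) - 4572616 = 2*(-730)*(6 + 532900 - 10950) - 4572616 = 2*(-730)*521956 - 4572616 = -762055760 - 4572616 = -766628376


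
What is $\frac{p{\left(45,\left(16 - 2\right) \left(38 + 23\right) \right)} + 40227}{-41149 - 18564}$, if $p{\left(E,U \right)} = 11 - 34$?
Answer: $- \frac{40204}{59713} \approx -0.67329$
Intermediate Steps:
$p{\left(E,U \right)} = -23$ ($p{\left(E,U \right)} = 11 - 34 = -23$)
$\frac{p{\left(45,\left(16 - 2\right) \left(38 + 23\right) \right)} + 40227}{-41149 - 18564} = \frac{-23 + 40227}{-41149 - 18564} = \frac{40204}{-59713} = 40204 \left(- \frac{1}{59713}\right) = - \frac{40204}{59713}$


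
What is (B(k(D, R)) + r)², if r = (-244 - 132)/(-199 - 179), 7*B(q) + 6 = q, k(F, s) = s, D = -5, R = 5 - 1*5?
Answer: 676/35721 ≈ 0.018924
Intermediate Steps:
R = 0 (R = 5 - 5 = 0)
B(q) = -6/7 + q/7
r = 188/189 (r = -376/(-378) = -376*(-1/378) = 188/189 ≈ 0.99471)
(B(k(D, R)) + r)² = ((-6/7 + (⅐)*0) + 188/189)² = ((-6/7 + 0) + 188/189)² = (-6/7 + 188/189)² = (26/189)² = 676/35721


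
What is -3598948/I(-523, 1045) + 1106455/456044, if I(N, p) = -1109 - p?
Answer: 821830972891/491159388 ≈ 1673.2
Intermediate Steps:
-3598948/I(-523, 1045) + 1106455/456044 = -3598948/(-1109 - 1*1045) + 1106455/456044 = -3598948/(-1109 - 1045) + 1106455*(1/456044) = -3598948/(-2154) + 1106455/456044 = -3598948*(-1/2154) + 1106455/456044 = 1799474/1077 + 1106455/456044 = 821830972891/491159388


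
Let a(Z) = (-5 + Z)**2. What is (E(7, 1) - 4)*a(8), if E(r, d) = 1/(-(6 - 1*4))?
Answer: -81/2 ≈ -40.500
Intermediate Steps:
E(r, d) = -1/2 (E(r, d) = 1/(-(6 - 4)) = 1/(-1*2) = 1/(-2) = -1/2)
(E(7, 1) - 4)*a(8) = (-1/2 - 4)*(-5 + 8)**2 = -9/2*3**2 = -9/2*9 = -81/2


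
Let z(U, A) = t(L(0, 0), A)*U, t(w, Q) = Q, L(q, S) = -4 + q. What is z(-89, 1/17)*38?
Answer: -3382/17 ≈ -198.94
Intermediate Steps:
z(U, A) = A*U
z(-89, 1/17)*38 = (-89/17)*38 = ((1/17)*(-89))*38 = -89/17*38 = -3382/17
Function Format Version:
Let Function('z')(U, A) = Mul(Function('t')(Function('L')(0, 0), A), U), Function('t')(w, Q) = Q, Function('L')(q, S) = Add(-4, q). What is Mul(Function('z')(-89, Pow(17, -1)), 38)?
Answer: Rational(-3382, 17) ≈ -198.94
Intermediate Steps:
Function('z')(U, A) = Mul(A, U)
Mul(Function('z')(-89, Pow(17, -1)), 38) = Mul(Mul(Pow(17, -1), -89), 38) = Mul(Mul(Rational(1, 17), -89), 38) = Mul(Rational(-89, 17), 38) = Rational(-3382, 17)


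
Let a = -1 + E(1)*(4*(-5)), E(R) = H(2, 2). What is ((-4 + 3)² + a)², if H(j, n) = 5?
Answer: 10000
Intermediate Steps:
E(R) = 5
a = -101 (a = -1 + 5*(4*(-5)) = -1 + 5*(-20) = -1 - 100 = -101)
((-4 + 3)² + a)² = ((-4 + 3)² - 101)² = ((-1)² - 101)² = (1 - 101)² = (-100)² = 10000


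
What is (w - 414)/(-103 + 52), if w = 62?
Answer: 352/51 ≈ 6.9020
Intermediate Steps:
(w - 414)/(-103 + 52) = (62 - 414)/(-103 + 52) = -352/(-51) = -352*(-1/51) = 352/51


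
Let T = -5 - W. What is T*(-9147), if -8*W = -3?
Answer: 393321/8 ≈ 49165.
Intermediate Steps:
W = 3/8 (W = -1/8*(-3) = 3/8 ≈ 0.37500)
T = -43/8 (T = -5 - 1*3/8 = -5 - 3/8 = -43/8 ≈ -5.3750)
T*(-9147) = -43/8*(-9147) = 393321/8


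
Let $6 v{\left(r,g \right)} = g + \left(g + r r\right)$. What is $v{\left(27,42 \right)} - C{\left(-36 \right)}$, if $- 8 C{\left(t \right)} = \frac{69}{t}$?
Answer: $\frac{12985}{96} \approx 135.26$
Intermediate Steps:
$v{\left(r,g \right)} = \frac{g}{3} + \frac{r^{2}}{6}$ ($v{\left(r,g \right)} = \frac{g + \left(g + r r\right)}{6} = \frac{g + \left(g + r^{2}\right)}{6} = \frac{r^{2} + 2 g}{6} = \frac{g}{3} + \frac{r^{2}}{6}$)
$C{\left(t \right)} = - \frac{69}{8 t}$ ($C{\left(t \right)} = - \frac{69 \frac{1}{t}}{8} = - \frac{69}{8 t}$)
$v{\left(27,42 \right)} - C{\left(-36 \right)} = \left(\frac{1}{3} \cdot 42 + \frac{27^{2}}{6}\right) - - \frac{69}{8 \left(-36\right)} = \left(14 + \frac{1}{6} \cdot 729\right) - \left(- \frac{69}{8}\right) \left(- \frac{1}{36}\right) = \left(14 + \frac{243}{2}\right) - \frac{23}{96} = \frac{271}{2} - \frac{23}{96} = \frac{12985}{96}$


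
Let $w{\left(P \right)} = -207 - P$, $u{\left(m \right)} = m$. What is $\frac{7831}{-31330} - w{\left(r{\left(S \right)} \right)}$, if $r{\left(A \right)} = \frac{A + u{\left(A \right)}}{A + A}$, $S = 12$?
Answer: $\frac{6508809}{31330} \approx 207.75$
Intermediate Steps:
$r{\left(A \right)} = 1$ ($r{\left(A \right)} = \frac{A + A}{A + A} = \frac{2 A}{2 A} = 2 A \frac{1}{2 A} = 1$)
$\frac{7831}{-31330} - w{\left(r{\left(S \right)} \right)} = \frac{7831}{-31330} - \left(-207 - 1\right) = 7831 \left(- \frac{1}{31330}\right) - \left(-207 - 1\right) = - \frac{7831}{31330} - -208 = - \frac{7831}{31330} + 208 = \frac{6508809}{31330}$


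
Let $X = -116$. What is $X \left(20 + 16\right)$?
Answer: $-4176$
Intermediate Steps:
$X \left(20 + 16\right) = - 116 \left(20 + 16\right) = \left(-116\right) 36 = -4176$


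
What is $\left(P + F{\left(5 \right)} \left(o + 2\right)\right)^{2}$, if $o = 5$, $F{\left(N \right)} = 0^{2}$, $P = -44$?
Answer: $1936$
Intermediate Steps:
$F{\left(N \right)} = 0$
$\left(P + F{\left(5 \right)} \left(o + 2\right)\right)^{2} = \left(-44 + 0 \left(5 + 2\right)\right)^{2} = \left(-44 + 0 \cdot 7\right)^{2} = \left(-44 + 0\right)^{2} = \left(-44\right)^{2} = 1936$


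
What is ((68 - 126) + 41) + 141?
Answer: 124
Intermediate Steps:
((68 - 126) + 41) + 141 = (-58 + 41) + 141 = -17 + 141 = 124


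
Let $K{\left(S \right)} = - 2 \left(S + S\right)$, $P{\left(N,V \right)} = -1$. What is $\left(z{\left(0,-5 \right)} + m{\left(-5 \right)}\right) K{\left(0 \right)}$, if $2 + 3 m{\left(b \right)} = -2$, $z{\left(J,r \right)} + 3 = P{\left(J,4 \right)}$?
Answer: $0$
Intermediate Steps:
$z{\left(J,r \right)} = -4$ ($z{\left(J,r \right)} = -3 - 1 = -4$)
$K{\left(S \right)} = - 4 S$ ($K{\left(S \right)} = - 2 \cdot 2 S = - 4 S$)
$m{\left(b \right)} = - \frac{4}{3}$ ($m{\left(b \right)} = - \frac{2}{3} + \frac{1}{3} \left(-2\right) = - \frac{2}{3} - \frac{2}{3} = - \frac{4}{3}$)
$\left(z{\left(0,-5 \right)} + m{\left(-5 \right)}\right) K{\left(0 \right)} = \left(-4 - \frac{4}{3}\right) \left(\left(-4\right) 0\right) = \left(- \frac{16}{3}\right) 0 = 0$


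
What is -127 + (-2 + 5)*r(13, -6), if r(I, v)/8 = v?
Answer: -271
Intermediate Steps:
r(I, v) = 8*v
-127 + (-2 + 5)*r(13, -6) = -127 + (-2 + 5)*(8*(-6)) = -127 + 3*(-48) = -127 - 144 = -271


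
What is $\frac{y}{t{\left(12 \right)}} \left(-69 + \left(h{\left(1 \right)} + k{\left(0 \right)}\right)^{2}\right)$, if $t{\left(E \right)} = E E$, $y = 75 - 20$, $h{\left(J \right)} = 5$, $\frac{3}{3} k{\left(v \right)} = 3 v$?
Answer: $- \frac{605}{36} \approx -16.806$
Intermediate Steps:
$k{\left(v \right)} = 3 v$
$y = 55$ ($y = 75 - 20 = 55$)
$t{\left(E \right)} = E^{2}$
$\frac{y}{t{\left(12 \right)}} \left(-69 + \left(h{\left(1 \right)} + k{\left(0 \right)}\right)^{2}\right) = \frac{55}{12^{2}} \left(-69 + \left(5 + 3 \cdot 0\right)^{2}\right) = \frac{55}{144} \left(-69 + \left(5 + 0\right)^{2}\right) = 55 \cdot \frac{1}{144} \left(-69 + 5^{2}\right) = \frac{55 \left(-69 + 25\right)}{144} = \frac{55}{144} \left(-44\right) = - \frac{605}{36}$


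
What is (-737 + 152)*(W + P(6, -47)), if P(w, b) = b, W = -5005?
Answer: 2955420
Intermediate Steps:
(-737 + 152)*(W + P(6, -47)) = (-737 + 152)*(-5005 - 47) = -585*(-5052) = 2955420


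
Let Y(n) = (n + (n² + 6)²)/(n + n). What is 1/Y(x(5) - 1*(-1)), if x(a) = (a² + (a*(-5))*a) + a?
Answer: -94/39090435 ≈ -2.4047e-6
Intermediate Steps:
x(a) = a - 4*a² (x(a) = (a² + (-5*a)*a) + a = (a² - 5*a²) + a = -4*a² + a = a - 4*a²)
Y(n) = (n + (6 + n²)²)/(2*n) (Y(n) = (n + (6 + n²)²)/((2*n)) = (n + (6 + n²)²)*(1/(2*n)) = (n + (6 + n²)²)/(2*n))
1/Y(x(5) - 1*(-1)) = 1/(((5*(1 - 4*5) - 1*(-1)) + (6 + (5*(1 - 4*5) - 1*(-1))²)²)/(2*(5*(1 - 4*5) - 1*(-1)))) = 1/(((5*(1 - 20) + 1) + (6 + (5*(1 - 20) + 1)²)²)/(2*(5*(1 - 20) + 1))) = 1/(((5*(-19) + 1) + (6 + (5*(-19) + 1)²)²)/(2*(5*(-19) + 1))) = 1/(((-95 + 1) + (6 + (-95 + 1)²)²)/(2*(-95 + 1))) = 1/((½)*(-94 + (6 + (-94)²)²)/(-94)) = 1/((½)*(-1/94)*(-94 + (6 + 8836)²)) = 1/((½)*(-1/94)*(-94 + 8842²)) = 1/((½)*(-1/94)*(-94 + 78180964)) = 1/((½)*(-1/94)*78180870) = 1/(-39090435/94) = -94/39090435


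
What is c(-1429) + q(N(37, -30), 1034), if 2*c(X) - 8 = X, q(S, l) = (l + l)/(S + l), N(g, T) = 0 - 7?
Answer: -1455231/2054 ≈ -708.49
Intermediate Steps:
N(g, T) = -7
q(S, l) = 2*l/(S + l) (q(S, l) = (2*l)/(S + l) = 2*l/(S + l))
c(X) = 4 + X/2
c(-1429) + q(N(37, -30), 1034) = (4 + (½)*(-1429)) + 2*1034/(-7 + 1034) = (4 - 1429/2) + 2*1034/1027 = -1421/2 + 2*1034*(1/1027) = -1421/2 + 2068/1027 = -1455231/2054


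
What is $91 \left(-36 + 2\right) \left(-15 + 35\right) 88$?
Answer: $-5445440$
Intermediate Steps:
$91 \left(-36 + 2\right) \left(-15 + 35\right) 88 = 91 \left(\left(-34\right) 20\right) 88 = 91 \left(-680\right) 88 = \left(-61880\right) 88 = -5445440$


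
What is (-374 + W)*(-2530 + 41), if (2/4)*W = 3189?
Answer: -14943956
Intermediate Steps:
W = 6378 (W = 2*3189 = 6378)
(-374 + W)*(-2530 + 41) = (-374 + 6378)*(-2530 + 41) = 6004*(-2489) = -14943956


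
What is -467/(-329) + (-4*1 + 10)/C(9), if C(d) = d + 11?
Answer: 5657/3290 ≈ 1.7195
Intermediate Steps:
C(d) = 11 + d
-467/(-329) + (-4*1 + 10)/C(9) = -467/(-329) + (-4*1 + 10)/(11 + 9) = -467*(-1/329) + (-4 + 10)/20 = 467/329 + 6*(1/20) = 467/329 + 3/10 = 5657/3290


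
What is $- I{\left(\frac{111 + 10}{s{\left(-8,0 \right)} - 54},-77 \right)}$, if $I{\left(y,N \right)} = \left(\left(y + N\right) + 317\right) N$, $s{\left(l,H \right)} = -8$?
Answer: $\frac{1136443}{62} \approx 18330.0$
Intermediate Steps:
$I{\left(y,N \right)} = N \left(317 + N + y\right)$ ($I{\left(y,N \right)} = \left(\left(N + y\right) + 317\right) N = \left(317 + N + y\right) N = N \left(317 + N + y\right)$)
$- I{\left(\frac{111 + 10}{s{\left(-8,0 \right)} - 54},-77 \right)} = - \left(-77\right) \left(317 - 77 + \frac{111 + 10}{-8 - 54}\right) = - \left(-77\right) \left(317 - 77 + \frac{121}{-62}\right) = - \left(-77\right) \left(317 - 77 + 121 \left(- \frac{1}{62}\right)\right) = - \left(-77\right) \left(317 - 77 - \frac{121}{62}\right) = - \frac{\left(-77\right) 14759}{62} = \left(-1\right) \left(- \frac{1136443}{62}\right) = \frac{1136443}{62}$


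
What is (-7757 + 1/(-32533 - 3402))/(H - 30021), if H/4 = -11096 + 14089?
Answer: 278747796/648590815 ≈ 0.42977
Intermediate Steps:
H = 11972 (H = 4*(-11096 + 14089) = 4*2993 = 11972)
(-7757 + 1/(-32533 - 3402))/(H - 30021) = (-7757 + 1/(-32533 - 3402))/(11972 - 30021) = (-7757 + 1/(-35935))/(-18049) = (-7757 - 1/35935)*(-1/18049) = -278747796/35935*(-1/18049) = 278747796/648590815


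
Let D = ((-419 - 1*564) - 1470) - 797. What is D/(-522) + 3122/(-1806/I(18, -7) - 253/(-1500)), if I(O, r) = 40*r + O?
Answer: 162371372875/362174823 ≈ 448.32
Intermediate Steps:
I(O, r) = O + 40*r
D = -3250 (D = ((-419 - 564) - 1470) - 797 = (-983 - 1470) - 797 = -2453 - 797 = -3250)
D/(-522) + 3122/(-1806/I(18, -7) - 253/(-1500)) = -3250/(-522) + 3122/(-1806/(18 + 40*(-7)) - 253/(-1500)) = -3250*(-1/522) + 3122/(-1806/(18 - 280) - 253*(-1/1500)) = 1625/261 + 3122/(-1806/(-262) + 253/1500) = 1625/261 + 3122/(-1806*(-1/262) + 253/1500) = 1625/261 + 3122/(903/131 + 253/1500) = 1625/261 + 3122/(1387643/196500) = 1625/261 + 3122*(196500/1387643) = 1625/261 + 613473000/1387643 = 162371372875/362174823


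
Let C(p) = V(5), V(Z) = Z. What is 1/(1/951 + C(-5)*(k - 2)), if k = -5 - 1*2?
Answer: -951/42794 ≈ -0.022223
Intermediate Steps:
k = -7 (k = -5 - 2 = -7)
C(p) = 5
1/(1/951 + C(-5)*(k - 2)) = 1/(1/951 + 5*(-7 - 2)) = 1/(1/951 + 5*(-9)) = 1/(1/951 - 45) = 1/(-42794/951) = -951/42794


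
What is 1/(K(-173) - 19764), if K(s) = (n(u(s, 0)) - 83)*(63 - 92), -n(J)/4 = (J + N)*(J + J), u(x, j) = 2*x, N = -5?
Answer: 1/28158115 ≈ 3.5514e-8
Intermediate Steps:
n(J) = -8*J*(-5 + J) (n(J) = -4*(J - 5)*(J + J) = -4*(-5 + J)*2*J = -8*J*(-5 + J))
K(s) = 2407 - 464*s*(5 - 2*s) (K(s) = (8*(2*s)*(5 - 2*s) - 83)*(63 - 92) = (8*(2*s)*(5 - 2*s) - 83)*(-29) = (16*s*(5 - 2*s) - 83)*(-29) = (-83 + 16*s*(5 - 2*s))*(-29) = 2407 - 464*s*(5 - 2*s))
1/(K(-173) - 19764) = 1/((2407 - 2320*(-173) + 928*(-173)²) - 19764) = 1/((2407 + 401360 + 928*29929) - 19764) = 1/((2407 + 401360 + 27774112) - 19764) = 1/(28177879 - 19764) = 1/28158115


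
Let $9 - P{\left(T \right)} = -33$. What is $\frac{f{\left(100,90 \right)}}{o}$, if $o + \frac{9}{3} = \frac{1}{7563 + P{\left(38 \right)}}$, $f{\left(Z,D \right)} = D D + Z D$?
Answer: $- \frac{65022750}{11407} \approx -5700.3$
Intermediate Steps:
$P{\left(T \right)} = 42$ ($P{\left(T \right)} = 9 - -33 = 9 + 33 = 42$)
$f{\left(Z,D \right)} = D^{2} + D Z$
$o = - \frac{22814}{7605}$ ($o = -3 + \frac{1}{7563 + 42} = -3 + \frac{1}{7605} = - \frac{22814}{7605} \approx -2.9999$)
$\frac{f{\left(100,90 \right)}}{o} = \frac{90 \left(90 + 100\right)}{- \frac{22814}{7605}} = 90 \cdot 190 \left(- \frac{7605}{22814}\right) = 17100 \left(- \frac{7605}{22814}\right) = - \frac{65022750}{11407}$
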